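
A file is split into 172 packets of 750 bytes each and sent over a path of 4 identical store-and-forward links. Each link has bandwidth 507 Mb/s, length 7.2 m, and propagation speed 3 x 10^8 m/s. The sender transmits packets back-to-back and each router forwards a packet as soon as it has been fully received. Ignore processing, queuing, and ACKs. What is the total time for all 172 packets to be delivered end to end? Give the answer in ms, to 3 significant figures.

2.07 ms

Per-hop transmission t_tx = L/R = 6000/507000000 = 0.0118343 ms.
Per-hop propagation t_prop = 7.2/300000000 = 2.4e-05 ms.
Pipeline fill: first packet needs 4·t_tx to clear all hops; remaining 171 packets each add one t_tx.
Total = (4+172-1)·t_tx + 4·t_prop = 175·0.0118343 + 4·2.4e-05 = 2.07 ms.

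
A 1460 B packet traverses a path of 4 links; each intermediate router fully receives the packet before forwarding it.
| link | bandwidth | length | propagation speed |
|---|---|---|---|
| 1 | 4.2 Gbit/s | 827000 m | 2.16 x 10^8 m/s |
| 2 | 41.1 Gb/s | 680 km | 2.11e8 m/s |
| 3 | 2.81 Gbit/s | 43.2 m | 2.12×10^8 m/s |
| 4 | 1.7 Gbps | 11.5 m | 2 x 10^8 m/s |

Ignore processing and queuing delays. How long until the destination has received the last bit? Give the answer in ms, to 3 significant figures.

L = 1460 × 8 = 11680 bits.
Transmission delays (L/R per hop): 0.00278095, 0.000284185, 0.00415658, 0.00687059 ms; sum = 0.0140923 ms.
Propagation delays (d/s per hop): 3.8287, 3.22275, 0.000203774, 5.75e-05 ms; sum = 7.05171 ms.
End-to-end = 7.07 ms.

7.07 ms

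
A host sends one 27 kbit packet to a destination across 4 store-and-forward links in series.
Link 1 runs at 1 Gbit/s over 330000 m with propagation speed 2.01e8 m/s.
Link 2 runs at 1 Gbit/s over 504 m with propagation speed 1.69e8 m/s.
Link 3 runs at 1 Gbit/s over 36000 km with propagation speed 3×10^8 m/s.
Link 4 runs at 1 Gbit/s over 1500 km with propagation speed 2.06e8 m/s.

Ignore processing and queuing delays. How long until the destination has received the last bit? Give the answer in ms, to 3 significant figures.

L = 27000 bits.
Transmission delay per hop = L/R = 27000/1000000000 = 0.027 ms; 4 hops → 0.108 ms.
Propagation delays (d/s per hop): 1.64179, 0.00298225, 120, 7.28155 ms; sum = 128.926 ms.
End-to-end = 129 ms.

129 ms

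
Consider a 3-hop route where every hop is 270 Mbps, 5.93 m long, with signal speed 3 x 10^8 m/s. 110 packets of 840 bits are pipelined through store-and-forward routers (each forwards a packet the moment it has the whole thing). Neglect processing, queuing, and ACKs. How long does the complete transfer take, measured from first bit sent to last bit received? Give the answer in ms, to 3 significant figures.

0.349 ms

Per-hop transmission t_tx = L/R = 840/270000000 = 0.00311111 ms.
Per-hop propagation t_prop = 5.93/300000000 = 1.97667e-05 ms.
Pipeline fill: first packet needs 3·t_tx to clear all hops; remaining 109 packets each add one t_tx.
Total = (3+110-1)·t_tx + 3·t_prop = 112·0.00311111 + 3·1.97667e-05 = 0.349 ms.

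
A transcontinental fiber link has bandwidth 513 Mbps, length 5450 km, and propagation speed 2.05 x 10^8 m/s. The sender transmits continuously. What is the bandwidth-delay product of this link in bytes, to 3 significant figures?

1700000 bytes

Propagation delay = 5450000 / 2.05e+08 = 0.0265854 s.
BDP = R × t_prop = 513000000 × 0.0265854 = 13638300 bits.
In bytes: 13638300/8 = 1700000 bytes.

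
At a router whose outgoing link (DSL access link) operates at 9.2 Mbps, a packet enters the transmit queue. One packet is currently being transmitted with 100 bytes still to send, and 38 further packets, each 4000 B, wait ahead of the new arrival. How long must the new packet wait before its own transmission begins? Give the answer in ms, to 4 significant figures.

Each queued packet: L/R = 32000/9200000 = 3.47826 ms.
38 queued → 132.174 ms.
Plus remaining 800 bits of current packet: 0.0869565 ms.
Queuing delay = 132.3 ms.

132.3 ms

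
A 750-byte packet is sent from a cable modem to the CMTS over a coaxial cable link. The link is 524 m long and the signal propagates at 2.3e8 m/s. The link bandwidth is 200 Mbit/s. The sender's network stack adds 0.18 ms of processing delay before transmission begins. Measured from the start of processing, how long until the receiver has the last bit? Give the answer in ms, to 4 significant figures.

L = 750 × 8 = 6000 bits.
Transmission delay = L/R = 6000 / 200000000 = 0.03 ms.
Propagation delay = d/s = 524 m / 2.3e+08 m/s = 0.00227826 ms.
Plus processing delay 0.18 ms = 0.18 ms.
Total = 0.2123 ms.

0.2123 ms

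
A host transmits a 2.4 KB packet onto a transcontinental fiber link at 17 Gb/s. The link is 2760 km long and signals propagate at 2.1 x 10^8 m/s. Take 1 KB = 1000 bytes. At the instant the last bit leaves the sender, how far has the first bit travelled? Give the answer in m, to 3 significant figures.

237 m

t_tx = L/R = 19200/17000000000 = 1.12941e-06 s.
Distance = s × t_tx = 210000000 × 1.12941e-06 = 237 m.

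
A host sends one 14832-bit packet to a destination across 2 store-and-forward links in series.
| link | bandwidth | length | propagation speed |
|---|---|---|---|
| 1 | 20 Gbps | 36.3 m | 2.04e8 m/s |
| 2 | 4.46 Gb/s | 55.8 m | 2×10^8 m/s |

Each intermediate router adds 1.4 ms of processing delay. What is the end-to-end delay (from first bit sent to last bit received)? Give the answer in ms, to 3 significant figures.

Transmission delays (L/R per hop): 0.0007416, 0.00332556 ms; sum = 0.00406716 ms.
Propagation delays (d/s per hop): 0.000177941, 0.000279 ms; sum = 0.000456941 ms.
Processing at 1 router(s): 1 × 1.4 ms = 1.4 ms.
End-to-end = 1.40 ms.

1.40 ms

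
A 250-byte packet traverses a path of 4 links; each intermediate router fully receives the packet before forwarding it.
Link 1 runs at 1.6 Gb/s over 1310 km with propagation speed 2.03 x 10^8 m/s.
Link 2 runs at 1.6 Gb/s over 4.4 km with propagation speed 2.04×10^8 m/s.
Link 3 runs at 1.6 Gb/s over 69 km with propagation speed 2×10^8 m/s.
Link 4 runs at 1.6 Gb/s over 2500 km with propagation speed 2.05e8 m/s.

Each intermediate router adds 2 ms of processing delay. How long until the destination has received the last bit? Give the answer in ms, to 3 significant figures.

L = 250 × 8 = 2000 bits.
Transmission delay per hop = L/R = 2000/1600000000 = 0.00125 ms; 4 hops → 0.005 ms.
Propagation delays (d/s per hop): 6.4532, 0.0215686, 0.345, 12.1951 ms; sum = 19.0149 ms.
Processing at 3 router(s): 3 × 2 ms = 6 ms.
End-to-end = 25.0 ms.

25.0 ms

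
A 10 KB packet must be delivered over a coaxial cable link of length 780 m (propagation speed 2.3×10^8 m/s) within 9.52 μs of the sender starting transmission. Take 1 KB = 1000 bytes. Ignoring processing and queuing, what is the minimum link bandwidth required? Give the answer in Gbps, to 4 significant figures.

13.05 Gbps

L = 80000 bits.
Propagation delay = 780 / 2.3e+08 = 3.3913 μs.
Transmission budget = 9.52 − 3.3913 = 6.1287 μs.
R ≥ L / t_tx = 80000 bits / 6.1287e-06 s = 13.05 Gbps.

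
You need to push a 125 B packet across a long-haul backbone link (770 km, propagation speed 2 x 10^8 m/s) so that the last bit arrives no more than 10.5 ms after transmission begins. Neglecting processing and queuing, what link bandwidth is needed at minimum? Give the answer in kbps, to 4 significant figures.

L = 1000 bits.
Propagation delay = 770000 / 200000000 = 3.85 ms.
Transmission budget = 10.5 − 3.85 = 6.65 ms.
R ≥ L / t_tx = 1000 bits / 0.00665 s = 150.4 kbps.

150.4 kbps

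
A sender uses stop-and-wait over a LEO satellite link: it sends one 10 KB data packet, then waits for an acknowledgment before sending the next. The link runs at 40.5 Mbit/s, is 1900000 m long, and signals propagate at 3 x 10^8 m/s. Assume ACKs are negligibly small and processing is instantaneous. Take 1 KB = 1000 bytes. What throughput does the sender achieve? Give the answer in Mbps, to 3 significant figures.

t_tx = L/R = 80000/40500000 = 0.00197531 s.
t_prop = 1900000/300000000 = 0.00633333 s; RTT = 0.0126667 s.
Cycle = t_tx + RTT = 0.014642 s.
Throughput = L / cycle = 80000 / 0.014642 = 5.46 Mbps.

5.46 Mbps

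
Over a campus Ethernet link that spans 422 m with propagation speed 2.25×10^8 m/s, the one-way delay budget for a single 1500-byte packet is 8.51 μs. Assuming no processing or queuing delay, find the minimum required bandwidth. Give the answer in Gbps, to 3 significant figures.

L = 12000 bits.
Propagation delay = 422 / 225000000 = 1.87556 μs.
Transmission budget = 8.51 − 1.87556 = 6.63444 μs.
R ≥ L / t_tx = 12000 bits / 6.63444e-06 s = 1.81 Gbps.

1.81 Gbps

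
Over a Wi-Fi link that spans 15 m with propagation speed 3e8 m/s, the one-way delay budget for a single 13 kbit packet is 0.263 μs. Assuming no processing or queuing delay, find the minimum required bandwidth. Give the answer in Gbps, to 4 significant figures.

Propagation delay = 15 / 300000000 = 0.05 μs.
Transmission budget = 0.263 − 0.05 = 0.213 μs.
R ≥ L / t_tx = 13000 bits / 2.13e-07 s = 61.03 Gbps.

61.03 Gbps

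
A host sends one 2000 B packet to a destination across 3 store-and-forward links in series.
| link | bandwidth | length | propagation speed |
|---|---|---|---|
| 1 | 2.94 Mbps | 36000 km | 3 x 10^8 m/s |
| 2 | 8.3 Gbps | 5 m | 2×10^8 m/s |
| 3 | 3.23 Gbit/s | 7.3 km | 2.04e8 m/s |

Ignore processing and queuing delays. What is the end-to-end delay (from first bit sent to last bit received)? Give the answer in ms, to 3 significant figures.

L = 2000 × 8 = 16000 bits.
Transmission delays (L/R per hop): 5.44218, 0.00192771, 0.00495356 ms; sum = 5.44906 ms.
Propagation delays (d/s per hop): 120, 2.5e-05, 0.0357843 ms; sum = 120.036 ms.
End-to-end = 125 ms.

125 ms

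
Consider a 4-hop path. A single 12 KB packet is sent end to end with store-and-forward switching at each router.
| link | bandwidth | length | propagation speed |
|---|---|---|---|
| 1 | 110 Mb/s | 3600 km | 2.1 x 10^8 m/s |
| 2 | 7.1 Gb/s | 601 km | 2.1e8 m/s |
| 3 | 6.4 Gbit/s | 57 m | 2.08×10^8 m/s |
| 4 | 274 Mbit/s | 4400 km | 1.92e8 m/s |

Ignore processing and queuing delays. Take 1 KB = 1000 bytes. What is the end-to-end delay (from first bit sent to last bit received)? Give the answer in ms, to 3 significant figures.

L = 96000 bits.
Transmission delays (L/R per hop): 0.872727, 0.0135211, 0.015, 0.350365 ms; sum = 1.25161 ms.
Propagation delays (d/s per hop): 17.1429, 2.8619, 0.000274038, 22.9167 ms; sum = 42.9217 ms.
End-to-end = 44.2 ms.

44.2 ms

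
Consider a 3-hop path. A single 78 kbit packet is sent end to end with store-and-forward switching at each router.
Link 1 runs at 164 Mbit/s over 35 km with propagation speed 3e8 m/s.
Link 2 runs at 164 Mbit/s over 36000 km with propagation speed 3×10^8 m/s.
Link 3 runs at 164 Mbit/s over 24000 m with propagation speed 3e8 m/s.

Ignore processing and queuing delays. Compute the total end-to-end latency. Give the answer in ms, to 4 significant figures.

121.6 ms

L = 78000 bits.
Transmission delay per hop = L/R = 78000/164000000 = 0.47561 ms; 3 hops → 1.42683 ms.
Propagation delays (d/s per hop): 0.116667, 120, 0.08 ms; sum = 120.197 ms.
End-to-end = 121.6 ms.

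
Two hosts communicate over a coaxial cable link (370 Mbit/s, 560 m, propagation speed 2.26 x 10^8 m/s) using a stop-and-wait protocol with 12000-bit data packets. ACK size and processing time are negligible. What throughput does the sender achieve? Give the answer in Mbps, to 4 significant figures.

321.0 Mbps

t_tx = L/R = 12000/370000000 = 3.24324e-05 s.
t_prop = 560/2.26e+08 = 2.47788e-06 s; RTT = 4.95575e-06 s.
Cycle = t_tx + RTT = 3.73882e-05 s.
Throughput = L / cycle = 12000 / 3.73882e-05 = 321.0 Mbps.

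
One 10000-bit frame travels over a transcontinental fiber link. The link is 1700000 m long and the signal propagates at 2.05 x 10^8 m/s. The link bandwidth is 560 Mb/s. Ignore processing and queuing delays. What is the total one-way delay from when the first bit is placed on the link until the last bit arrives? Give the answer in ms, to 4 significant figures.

8.311 ms

Transmission delay = L/R = 10000 / 560000000 = 0.0178571 ms.
Propagation delay = d/s = 1700000 m / 2.05e+08 m/s = 8.29268 ms.
Total = 8.311 ms.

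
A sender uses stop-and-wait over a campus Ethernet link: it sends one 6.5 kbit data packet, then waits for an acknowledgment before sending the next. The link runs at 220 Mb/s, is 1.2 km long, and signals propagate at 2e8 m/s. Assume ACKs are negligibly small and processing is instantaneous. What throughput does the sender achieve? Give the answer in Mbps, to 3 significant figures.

156 Mbps

t_tx = L/R = 6500/220000000 = 2.95455e-05 s.
t_prop = 1200/200000000 = 6e-06 s; RTT = 1.2e-05 s.
Cycle = t_tx + RTT = 4.15455e-05 s.
Throughput = L / cycle = 6500 / 4.15455e-05 = 156 Mbps.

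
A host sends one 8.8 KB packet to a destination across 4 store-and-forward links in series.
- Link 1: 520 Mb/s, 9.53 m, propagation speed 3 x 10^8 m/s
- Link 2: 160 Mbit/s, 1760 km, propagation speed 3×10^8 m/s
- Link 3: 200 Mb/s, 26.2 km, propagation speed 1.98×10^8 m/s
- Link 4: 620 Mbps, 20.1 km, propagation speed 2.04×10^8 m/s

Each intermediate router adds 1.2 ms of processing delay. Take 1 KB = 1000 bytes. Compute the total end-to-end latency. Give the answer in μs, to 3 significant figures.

L = 70400 bits.
Transmission delays (L/R per hop): 135.385, 440, 352, 113.548 μs; sum = 1040.93 μs.
Propagation delays (d/s per hop): 0.0317667, 5866.67, 132.323, 98.5294 μs; sum = 6097.55 μs.
Processing at 3 router(s): 3 × 1.2 ms = 3600 μs.
End-to-end = 10700 μs.

10700 μs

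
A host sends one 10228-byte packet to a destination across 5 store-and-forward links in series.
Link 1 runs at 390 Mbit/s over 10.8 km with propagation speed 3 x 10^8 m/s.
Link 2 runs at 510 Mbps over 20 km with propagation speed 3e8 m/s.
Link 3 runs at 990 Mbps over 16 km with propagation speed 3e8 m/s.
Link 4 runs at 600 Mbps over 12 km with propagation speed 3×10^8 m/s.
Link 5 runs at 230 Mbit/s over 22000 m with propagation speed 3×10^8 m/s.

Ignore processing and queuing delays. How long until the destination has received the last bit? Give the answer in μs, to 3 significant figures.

L = 10228 × 8 = 81824 bits.
Transmission delays (L/R per hop): 209.805, 160.439, 82.6505, 136.373, 355.757 μs; sum = 945.025 μs.
Propagation delays (d/s per hop): 36, 66.6667, 53.3333, 40, 73.3333 μs; sum = 269.333 μs.
End-to-end = 1210 μs.

1210 μs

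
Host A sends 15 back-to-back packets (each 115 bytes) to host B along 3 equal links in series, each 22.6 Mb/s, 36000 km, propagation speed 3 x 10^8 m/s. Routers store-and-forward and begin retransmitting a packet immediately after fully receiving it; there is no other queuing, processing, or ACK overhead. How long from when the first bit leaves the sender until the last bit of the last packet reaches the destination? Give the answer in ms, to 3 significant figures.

Per-hop transmission t_tx = L/R = 920/22600000 = 0.040708 ms.
Per-hop propagation t_prop = 36000000/300000000 = 120 ms.
Pipeline fill: first packet needs 3·t_tx to clear all hops; remaining 14 packets each add one t_tx.
Total = (3+15-1)·t_tx + 3·t_prop = 17·0.040708 + 3·120 = 361 ms.

361 ms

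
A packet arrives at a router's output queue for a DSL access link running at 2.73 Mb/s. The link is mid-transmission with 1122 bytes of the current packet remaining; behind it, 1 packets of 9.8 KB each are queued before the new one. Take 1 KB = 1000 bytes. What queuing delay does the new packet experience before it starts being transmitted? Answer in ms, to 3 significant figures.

Each queued packet: L/R = 78400/2730000 = 28.7179 ms.
1 queued → 28.7179 ms.
Plus remaining 8976 bits of current packet: 3.28791 ms.
Queuing delay = 32.0 ms.

32.0 ms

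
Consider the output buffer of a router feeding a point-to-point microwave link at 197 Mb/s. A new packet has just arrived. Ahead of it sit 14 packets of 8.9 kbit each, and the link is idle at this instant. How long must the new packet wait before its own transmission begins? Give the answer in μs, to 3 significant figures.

632 μs

Each queued packet: L/R = 8900/197000000 = 45.1777 μs.
14 queued → 632.487 μs.
Queuing delay = 632 μs.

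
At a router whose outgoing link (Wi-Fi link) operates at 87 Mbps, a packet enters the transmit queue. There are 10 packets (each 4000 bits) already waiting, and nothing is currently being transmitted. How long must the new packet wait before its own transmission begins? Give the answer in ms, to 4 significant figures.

Each queued packet: L/R = 4000/87000000 = 0.045977 ms.
10 queued → 0.45977 ms.
Queuing delay = 0.4598 ms.

0.4598 ms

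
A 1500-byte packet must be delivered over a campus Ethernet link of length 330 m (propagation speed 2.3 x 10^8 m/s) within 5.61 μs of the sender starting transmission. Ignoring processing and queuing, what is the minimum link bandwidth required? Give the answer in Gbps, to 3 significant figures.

2.87 Gbps

L = 12000 bits.
Propagation delay = 330 / 2.3e+08 = 1.43478 μs.
Transmission budget = 5.61 − 1.43478 = 4.17522 μs.
R ≥ L / t_tx = 12000 bits / 4.17522e-06 s = 2.87 Gbps.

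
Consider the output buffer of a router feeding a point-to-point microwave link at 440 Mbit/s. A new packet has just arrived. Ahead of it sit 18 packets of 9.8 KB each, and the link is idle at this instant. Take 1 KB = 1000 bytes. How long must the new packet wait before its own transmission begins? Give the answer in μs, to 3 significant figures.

Each queued packet: L/R = 78400/440000000 = 178.182 μs.
18 queued → 3207.27 μs.
Queuing delay = 3210 μs.

3210 μs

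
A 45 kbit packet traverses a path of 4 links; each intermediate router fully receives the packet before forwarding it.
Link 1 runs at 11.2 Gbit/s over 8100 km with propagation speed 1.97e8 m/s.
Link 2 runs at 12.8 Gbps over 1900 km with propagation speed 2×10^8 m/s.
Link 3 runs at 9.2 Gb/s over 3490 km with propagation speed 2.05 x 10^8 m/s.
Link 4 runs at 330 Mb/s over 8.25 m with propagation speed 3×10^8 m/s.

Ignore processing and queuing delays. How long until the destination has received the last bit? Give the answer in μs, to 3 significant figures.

67800 μs

L = 45000 bits.
Transmission delays (L/R per hop): 4.01786, 3.51563, 4.8913, 136.364 μs; sum = 148.788 μs.
Propagation delays (d/s per hop): 41116.8, 9500, 17024.4, 0.0275 μs; sum = 67641.2 μs.
End-to-end = 67800 μs.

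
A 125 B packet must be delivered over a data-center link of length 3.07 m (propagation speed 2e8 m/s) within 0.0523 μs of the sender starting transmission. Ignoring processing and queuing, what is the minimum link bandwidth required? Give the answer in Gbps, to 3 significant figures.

27.1 Gbps

L = 1000 bits.
Propagation delay = 3.07 / 200000000 = 0.01535 μs.
Transmission budget = 0.0523 − 0.01535 = 0.03695 μs.
R ≥ L / t_tx = 1000 bits / 3.695e-08 s = 27.1 Gbps.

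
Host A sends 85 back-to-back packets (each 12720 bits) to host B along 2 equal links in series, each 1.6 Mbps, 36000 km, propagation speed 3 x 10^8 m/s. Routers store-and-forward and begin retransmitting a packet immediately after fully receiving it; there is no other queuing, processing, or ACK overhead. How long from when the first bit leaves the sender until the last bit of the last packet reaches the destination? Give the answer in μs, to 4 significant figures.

923700 μs

Per-hop transmission t_tx = L/R = 12720/1600000 = 7950 μs.
Per-hop propagation t_prop = 36000000/300000000 = 120000 μs.
Pipeline fill: first packet needs 2·t_tx to clear all hops; remaining 84 packets each add one t_tx.
Total = (2+85-1)·t_tx + 2·t_prop = 86·7950 + 2·120000 = 923700 μs.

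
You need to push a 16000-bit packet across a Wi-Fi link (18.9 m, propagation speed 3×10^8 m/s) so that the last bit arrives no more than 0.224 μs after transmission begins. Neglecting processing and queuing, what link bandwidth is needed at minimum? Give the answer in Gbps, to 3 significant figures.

99.4 Gbps

Propagation delay = 18.9 / 300000000 = 0.063 μs.
Transmission budget = 0.224 − 0.063 = 0.161 μs.
R ≥ L / t_tx = 16000 bits / 1.61e-07 s = 99.4 Gbps.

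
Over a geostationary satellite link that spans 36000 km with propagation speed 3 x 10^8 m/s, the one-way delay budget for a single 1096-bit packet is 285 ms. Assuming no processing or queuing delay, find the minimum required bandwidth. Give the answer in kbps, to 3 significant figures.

Propagation delay = 36000000 / 300000000 = 120 ms.
Transmission budget = 285 − 120 = 165 ms.
R ≥ L / t_tx = 1096 bits / 0.165 s = 6.64 kbps.

6.64 kbps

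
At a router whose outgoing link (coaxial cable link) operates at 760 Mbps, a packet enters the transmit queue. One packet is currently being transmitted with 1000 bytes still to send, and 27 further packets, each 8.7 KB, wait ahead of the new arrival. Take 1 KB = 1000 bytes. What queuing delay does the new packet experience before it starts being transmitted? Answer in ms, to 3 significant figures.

Each queued packet: L/R = 69600/760000000 = 0.0915789 ms.
27 queued → 2.47263 ms.
Plus remaining 8000 bits of current packet: 0.0105263 ms.
Queuing delay = 2.48 ms.

2.48 ms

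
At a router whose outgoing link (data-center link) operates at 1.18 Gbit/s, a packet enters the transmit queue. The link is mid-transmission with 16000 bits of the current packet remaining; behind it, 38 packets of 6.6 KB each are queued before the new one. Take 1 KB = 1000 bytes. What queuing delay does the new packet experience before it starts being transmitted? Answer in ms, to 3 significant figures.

1.71 ms

Each queued packet: L/R = 52800/1180000000 = 0.0447458 ms.
38 queued → 1.70034 ms.
Plus remaining 16000 bits of current packet: 0.0135593 ms.
Queuing delay = 1.71 ms.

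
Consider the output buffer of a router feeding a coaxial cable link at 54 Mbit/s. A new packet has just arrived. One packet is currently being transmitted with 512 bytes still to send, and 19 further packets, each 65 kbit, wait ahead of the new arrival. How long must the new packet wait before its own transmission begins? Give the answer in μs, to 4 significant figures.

22950 μs

Each queued packet: L/R = 65000/54000000 = 1203.7 μs.
19 queued → 22870.4 μs.
Plus remaining 4096 bits of current packet: 75.8519 μs.
Queuing delay = 22950 μs.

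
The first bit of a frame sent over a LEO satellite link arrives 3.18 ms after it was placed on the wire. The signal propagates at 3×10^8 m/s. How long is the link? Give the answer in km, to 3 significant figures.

d = s × t_prop = 300000000 × 0.00318 = 954 km.

954 km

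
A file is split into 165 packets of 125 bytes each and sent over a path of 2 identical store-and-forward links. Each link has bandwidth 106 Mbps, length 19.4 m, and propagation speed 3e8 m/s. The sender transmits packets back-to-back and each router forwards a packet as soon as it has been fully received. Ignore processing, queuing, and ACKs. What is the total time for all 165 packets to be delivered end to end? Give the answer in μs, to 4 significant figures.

1566 μs

Per-hop transmission t_tx = L/R = 1000/106000000 = 9.43396 μs.
Per-hop propagation t_prop = 19.4/300000000 = 0.0646667 μs.
Pipeline fill: first packet needs 2·t_tx to clear all hops; remaining 164 packets each add one t_tx.
Total = (2+165-1)·t_tx + 2·t_prop = 166·9.43396 + 2·0.0646667 = 1566 μs.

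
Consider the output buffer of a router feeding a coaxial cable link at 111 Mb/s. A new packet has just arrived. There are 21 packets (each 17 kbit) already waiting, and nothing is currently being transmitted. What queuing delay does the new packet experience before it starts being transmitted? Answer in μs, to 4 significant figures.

3216 μs

Each queued packet: L/R = 17000/111000000 = 153.153 μs.
21 queued → 3216.22 μs.
Queuing delay = 3216 μs.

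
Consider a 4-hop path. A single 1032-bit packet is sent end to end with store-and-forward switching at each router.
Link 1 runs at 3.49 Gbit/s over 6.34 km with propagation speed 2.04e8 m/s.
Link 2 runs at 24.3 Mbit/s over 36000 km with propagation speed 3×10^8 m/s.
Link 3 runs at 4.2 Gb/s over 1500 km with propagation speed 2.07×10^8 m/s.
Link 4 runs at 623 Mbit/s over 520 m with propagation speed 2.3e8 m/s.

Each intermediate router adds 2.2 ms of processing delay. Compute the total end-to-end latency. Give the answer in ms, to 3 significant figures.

Transmission delays (L/R per hop): 0.000295702, 0.0424691, 0.000245714, 0.0016565 ms; sum = 0.0446671 ms.
Propagation delays (d/s per hop): 0.0310784, 120, 7.24638, 0.00226087 ms; sum = 127.28 ms.
Processing at 3 router(s): 3 × 2.2 ms = 6.6 ms.
End-to-end = 134 ms.

134 ms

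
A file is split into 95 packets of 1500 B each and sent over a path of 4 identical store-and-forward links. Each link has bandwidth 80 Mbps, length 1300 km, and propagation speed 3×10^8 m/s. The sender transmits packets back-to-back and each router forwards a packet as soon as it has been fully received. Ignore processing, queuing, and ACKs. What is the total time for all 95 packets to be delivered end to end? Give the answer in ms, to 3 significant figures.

Per-hop transmission t_tx = L/R = 12000/80000000 = 0.15 ms.
Per-hop propagation t_prop = 1300000/300000000 = 4.33333 ms.
Pipeline fill: first packet needs 4·t_tx to clear all hops; remaining 94 packets each add one t_tx.
Total = (4+95-1)·t_tx + 4·t_prop = 98·0.15 + 4·4.33333 = 32.0 ms.

32.0 ms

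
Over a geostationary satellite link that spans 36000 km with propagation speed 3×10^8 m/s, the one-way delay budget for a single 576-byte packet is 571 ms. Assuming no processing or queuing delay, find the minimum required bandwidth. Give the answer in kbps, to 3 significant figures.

10.2 kbps

L = 4608 bits.
Propagation delay = 36000000 / 300000000 = 120 ms.
Transmission budget = 571 − 120 = 451 ms.
R ≥ L / t_tx = 4608 bits / 0.451 s = 10.2 kbps.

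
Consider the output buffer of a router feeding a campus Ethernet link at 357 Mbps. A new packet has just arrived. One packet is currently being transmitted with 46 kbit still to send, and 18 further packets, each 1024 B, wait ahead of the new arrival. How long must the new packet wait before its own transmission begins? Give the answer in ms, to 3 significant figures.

0.542 ms

Each queued packet: L/R = 8192/357000000 = 0.0229468 ms.
18 queued → 0.413042 ms.
Plus remaining 46000 bits of current packet: 0.128852 ms.
Queuing delay = 0.542 ms.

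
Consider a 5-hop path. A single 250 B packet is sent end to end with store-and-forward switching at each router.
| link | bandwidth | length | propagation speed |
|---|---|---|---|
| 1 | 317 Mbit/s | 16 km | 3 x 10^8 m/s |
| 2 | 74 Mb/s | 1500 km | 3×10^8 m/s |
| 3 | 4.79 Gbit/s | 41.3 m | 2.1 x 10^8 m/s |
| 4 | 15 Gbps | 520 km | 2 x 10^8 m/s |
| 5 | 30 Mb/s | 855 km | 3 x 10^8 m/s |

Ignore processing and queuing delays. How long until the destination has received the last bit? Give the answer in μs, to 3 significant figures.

10600 μs

L = 250 × 8 = 2000 bits.
Transmission delays (L/R per hop): 6.30915, 27.027, 0.417537, 0.133333, 66.6667 μs; sum = 100.554 μs.
Propagation delays (d/s per hop): 53.3333, 5000, 0.196667, 2600, 2850 μs; sum = 10503.5 μs.
End-to-end = 10600 μs.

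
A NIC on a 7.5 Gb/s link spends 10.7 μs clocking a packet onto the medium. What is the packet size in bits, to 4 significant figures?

L = R × t_tx = 7500000000 b/s × 1.07e-05 s = 80250 bits.

80250 bits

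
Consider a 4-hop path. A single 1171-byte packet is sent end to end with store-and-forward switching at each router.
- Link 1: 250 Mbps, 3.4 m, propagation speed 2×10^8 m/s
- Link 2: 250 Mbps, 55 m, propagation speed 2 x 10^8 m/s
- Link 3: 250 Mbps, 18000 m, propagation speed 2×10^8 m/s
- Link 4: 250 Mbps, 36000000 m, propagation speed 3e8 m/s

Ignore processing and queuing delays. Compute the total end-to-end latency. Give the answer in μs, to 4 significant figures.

L = 1171 × 8 = 9368 bits.
Transmission delay per hop = L/R = 9368/250000000 = 37.472 μs; 4 hops → 149.888 μs.
Propagation delays (d/s per hop): 0.017, 0.275, 90, 120000 μs; sum = 120090 μs.
End-to-end = 120200 μs.

120200 μs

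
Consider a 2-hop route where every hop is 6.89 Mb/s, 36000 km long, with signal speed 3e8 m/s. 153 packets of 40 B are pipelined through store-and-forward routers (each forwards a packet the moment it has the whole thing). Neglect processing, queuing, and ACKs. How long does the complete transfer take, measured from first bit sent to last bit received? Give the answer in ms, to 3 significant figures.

Per-hop transmission t_tx = L/R = 320/6890000 = 0.0464441 ms.
Per-hop propagation t_prop = 36000000/300000000 = 120 ms.
Pipeline fill: first packet needs 2·t_tx to clear all hops; remaining 152 packets each add one t_tx.
Total = (2+153-1)·t_tx + 2·t_prop = 154·0.0464441 + 2·120 = 247 ms.

247 ms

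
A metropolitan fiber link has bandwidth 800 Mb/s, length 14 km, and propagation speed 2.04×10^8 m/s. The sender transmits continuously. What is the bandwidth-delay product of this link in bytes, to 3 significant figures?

Propagation delay = 14000 / 204000000 = 6.86275e-05 s.
BDP = R × t_prop = 800000000 × 6.86275e-05 = 54902 bits.
In bytes: 54902/8 = 6860 bytes.

6860 bytes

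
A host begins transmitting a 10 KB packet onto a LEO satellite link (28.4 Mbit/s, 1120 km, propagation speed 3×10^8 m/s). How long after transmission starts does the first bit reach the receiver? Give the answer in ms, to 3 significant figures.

First bit experiences only propagation delay: d/s = 1120000/300000000 = 3.73 ms.

3.73 ms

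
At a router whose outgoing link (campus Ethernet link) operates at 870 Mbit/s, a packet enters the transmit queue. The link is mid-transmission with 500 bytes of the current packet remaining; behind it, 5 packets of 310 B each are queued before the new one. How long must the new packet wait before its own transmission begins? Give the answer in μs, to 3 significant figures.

Each queued packet: L/R = 2480/870000000 = 2.85057 μs.
5 queued → 14.2529 μs.
Plus remaining 4000 bits of current packet: 4.5977 μs.
Queuing delay = 18.9 μs.

18.9 μs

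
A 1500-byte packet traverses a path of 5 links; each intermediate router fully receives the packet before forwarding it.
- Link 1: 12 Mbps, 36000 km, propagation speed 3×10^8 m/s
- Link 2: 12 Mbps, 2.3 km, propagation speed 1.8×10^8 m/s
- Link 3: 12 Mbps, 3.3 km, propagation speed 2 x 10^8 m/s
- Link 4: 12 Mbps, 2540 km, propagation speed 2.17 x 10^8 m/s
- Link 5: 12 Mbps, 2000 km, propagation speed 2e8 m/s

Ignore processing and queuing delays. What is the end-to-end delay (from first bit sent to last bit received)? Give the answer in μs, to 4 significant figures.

146700 μs

L = 1500 × 8 = 12000 bits.
Transmission delay per hop = L/R = 12000/12000000 = 1000 μs; 5 hops → 5000 μs.
Propagation delays (d/s per hop): 120000, 12.7778, 16.5, 11705.1, 10000 μs; sum = 141734 μs.
End-to-end = 146700 μs.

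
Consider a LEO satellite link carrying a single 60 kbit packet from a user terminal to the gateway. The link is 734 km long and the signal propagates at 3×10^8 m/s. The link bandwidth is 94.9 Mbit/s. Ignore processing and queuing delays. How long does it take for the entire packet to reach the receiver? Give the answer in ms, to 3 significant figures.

3.08 ms

L = 60000 bits.
Transmission delay = L/R = 60000 / 94900000 = 0.632244 ms.
Propagation delay = d/s = 734000 m / 300000000 m/s = 2.44667 ms.
Total = 3.08 ms.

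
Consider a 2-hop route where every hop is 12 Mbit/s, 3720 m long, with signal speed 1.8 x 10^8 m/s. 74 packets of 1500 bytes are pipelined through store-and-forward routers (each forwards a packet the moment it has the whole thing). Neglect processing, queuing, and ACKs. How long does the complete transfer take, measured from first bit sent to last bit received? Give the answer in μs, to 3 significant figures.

75000 μs

Per-hop transmission t_tx = L/R = 12000/12000000 = 1000 μs.
Per-hop propagation t_prop = 3720/180000000 = 20.6667 μs.
Pipeline fill: first packet needs 2·t_tx to clear all hops; remaining 73 packets each add one t_tx.
Total = (2+74-1)·t_tx + 2·t_prop = 75·1000 + 2·20.6667 = 75000 μs.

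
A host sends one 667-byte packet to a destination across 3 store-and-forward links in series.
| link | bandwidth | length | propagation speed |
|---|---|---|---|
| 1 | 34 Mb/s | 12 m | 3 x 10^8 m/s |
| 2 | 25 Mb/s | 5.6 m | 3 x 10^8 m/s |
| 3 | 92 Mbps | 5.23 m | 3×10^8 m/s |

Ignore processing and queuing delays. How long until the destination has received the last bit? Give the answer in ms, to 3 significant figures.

L = 667 × 8 = 5336 bits.
Transmission delays (L/R per hop): 0.156941, 0.21344, 0.058 ms; sum = 0.428381 ms.
Propagation delays (d/s per hop): 4e-05, 1.86667e-05, 1.74333e-05 ms; sum = 7.61e-05 ms.
End-to-end = 0.428 ms.

0.428 ms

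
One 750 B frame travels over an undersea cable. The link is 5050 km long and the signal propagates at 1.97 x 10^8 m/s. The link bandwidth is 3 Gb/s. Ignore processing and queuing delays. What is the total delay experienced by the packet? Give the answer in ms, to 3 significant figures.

L = 750 × 8 = 6000 bits.
Transmission delay = L/R = 6000 / 3000000000 = 0.002 ms.
Propagation delay = d/s = 5050000 m / 197000000 m/s = 25.6345 ms.
Total = 25.6 ms.

25.6 ms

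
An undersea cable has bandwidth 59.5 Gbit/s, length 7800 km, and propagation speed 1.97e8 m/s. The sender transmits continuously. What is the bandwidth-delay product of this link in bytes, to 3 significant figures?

294000000 bytes

Propagation delay = 7800000 / 197000000 = 0.0395939 s.
BDP = R × t_prop = 59500000000 × 0.0395939 = 2355840000 bits.
In bytes: 2355840000/8 = 294000000 bytes.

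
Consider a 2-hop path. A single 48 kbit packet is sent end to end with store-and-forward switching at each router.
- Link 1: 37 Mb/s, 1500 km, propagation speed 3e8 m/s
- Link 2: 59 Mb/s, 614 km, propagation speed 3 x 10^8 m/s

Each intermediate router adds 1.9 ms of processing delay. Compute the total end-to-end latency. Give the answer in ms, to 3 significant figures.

L = 48000 bits.
Transmission delays (L/R per hop): 1.2973, 0.813559 ms; sum = 2.11086 ms.
Propagation delays (d/s per hop): 5, 2.04667 ms; sum = 7.04667 ms.
Processing at 1 router(s): 1 × 1.9 ms = 1.9 ms.
End-to-end = 11.1 ms.

11.1 ms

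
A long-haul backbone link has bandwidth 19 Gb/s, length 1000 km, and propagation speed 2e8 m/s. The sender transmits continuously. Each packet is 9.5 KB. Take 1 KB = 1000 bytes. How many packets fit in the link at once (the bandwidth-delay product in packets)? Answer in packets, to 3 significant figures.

Propagation delay = 1000000 / 200000000 = 0.005 s.
BDP = R × t_prop = 19000000000 × 0.005 = 95000000 bits.
In packets of 76000 bits: 1250 packets.

1250 packets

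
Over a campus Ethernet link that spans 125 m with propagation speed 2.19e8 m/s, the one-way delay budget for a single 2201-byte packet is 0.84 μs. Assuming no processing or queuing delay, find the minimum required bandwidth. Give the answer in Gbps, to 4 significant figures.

L = 17608 bits.
Propagation delay = 125 / 219000000 = 0.570776 μs.
Transmission budget = 0.84 − 0.570776 = 0.269224 μs.
R ≥ L / t_tx = 17608 bits / 2.69224e-07 s = 65.40 Gbps.

65.40 Gbps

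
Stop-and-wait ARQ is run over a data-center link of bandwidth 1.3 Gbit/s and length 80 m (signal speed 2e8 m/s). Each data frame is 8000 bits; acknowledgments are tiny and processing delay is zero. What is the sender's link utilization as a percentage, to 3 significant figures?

t_tx = L/R = 8000/1300000000 = 6.15385e-06 s.
t_prop = 80/200000000 = 4e-07 s; RTT = 8e-07 s.
Cycle = t_tx + RTT = 6.95385e-06 s.
Utilization = t_tx / cycle = 6.15385e-06/6.95385e-06 = 88.5 %.

88.5 %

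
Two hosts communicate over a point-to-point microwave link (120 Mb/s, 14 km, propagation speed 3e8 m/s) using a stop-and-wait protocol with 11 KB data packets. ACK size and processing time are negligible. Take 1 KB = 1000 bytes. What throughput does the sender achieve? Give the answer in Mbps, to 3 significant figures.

106 Mbps

t_tx = L/R = 88000/120000000 = 0.000733333 s.
t_prop = 14000/300000000 = 4.66667e-05 s; RTT = 9.33333e-05 s.
Cycle = t_tx + RTT = 0.000826667 s.
Throughput = L / cycle = 88000 / 0.000826667 = 106 Mbps.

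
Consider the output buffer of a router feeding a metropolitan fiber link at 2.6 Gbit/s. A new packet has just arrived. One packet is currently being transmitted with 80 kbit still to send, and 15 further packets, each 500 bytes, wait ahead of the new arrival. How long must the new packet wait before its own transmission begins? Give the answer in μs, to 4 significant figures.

53.85 μs

Each queued packet: L/R = 4000/2600000000 = 1.53846 μs.
15 queued → 23.0769 μs.
Plus remaining 80000 bits of current packet: 30.7692 μs.
Queuing delay = 53.85 μs.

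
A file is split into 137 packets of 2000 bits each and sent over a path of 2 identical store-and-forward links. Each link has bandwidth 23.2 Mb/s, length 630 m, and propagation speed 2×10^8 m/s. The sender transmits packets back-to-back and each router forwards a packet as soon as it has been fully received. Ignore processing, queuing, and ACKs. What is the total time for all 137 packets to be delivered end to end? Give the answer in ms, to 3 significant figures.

Per-hop transmission t_tx = L/R = 2000/23200000 = 0.0862069 ms.
Per-hop propagation t_prop = 630/200000000 = 0.00315 ms.
Pipeline fill: first packet needs 2·t_tx to clear all hops; remaining 136 packets each add one t_tx.
Total = (2+137-1)·t_tx + 2·t_prop = 138·0.0862069 + 2·0.00315 = 11.9 ms.

11.9 ms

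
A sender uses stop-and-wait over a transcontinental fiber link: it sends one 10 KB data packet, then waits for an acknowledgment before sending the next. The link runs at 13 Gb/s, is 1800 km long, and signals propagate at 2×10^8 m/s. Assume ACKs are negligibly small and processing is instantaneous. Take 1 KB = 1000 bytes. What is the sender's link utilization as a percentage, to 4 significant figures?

t_tx = L/R = 80000/13000000000 = 6.15385e-06 s.
t_prop = 1800000/200000000 = 0.009 s; RTT = 0.018 s.
Cycle = t_tx + RTT = 0.0180062 s.
Utilization = t_tx / cycle = 6.15385e-06/0.0180062 = 0.03418 %.

0.03418 %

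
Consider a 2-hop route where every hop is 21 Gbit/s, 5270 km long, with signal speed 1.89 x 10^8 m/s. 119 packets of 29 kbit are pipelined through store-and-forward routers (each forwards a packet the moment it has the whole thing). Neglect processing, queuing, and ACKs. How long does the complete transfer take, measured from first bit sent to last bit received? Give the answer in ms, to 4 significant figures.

Per-hop transmission t_tx = L/R = 29000/21000000000 = 0.00138095 ms.
Per-hop propagation t_prop = 5270000/189000000 = 27.8836 ms.
Pipeline fill: first packet needs 2·t_tx to clear all hops; remaining 118 packets each add one t_tx.
Total = (2+119-1)·t_tx + 2·t_prop = 120·0.00138095 + 2·27.8836 = 55.93 ms.

55.93 ms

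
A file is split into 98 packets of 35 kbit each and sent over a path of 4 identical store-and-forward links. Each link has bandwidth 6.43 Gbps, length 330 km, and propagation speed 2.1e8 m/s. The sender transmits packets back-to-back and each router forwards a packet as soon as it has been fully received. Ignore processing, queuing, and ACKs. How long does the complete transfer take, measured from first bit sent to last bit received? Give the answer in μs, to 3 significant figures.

Per-hop transmission t_tx = L/R = 35000/6430000000 = 5.44323 μs.
Per-hop propagation t_prop = 330000/210000000 = 1571.43 μs.
Pipeline fill: first packet needs 4·t_tx to clear all hops; remaining 97 packets each add one t_tx.
Total = (4+98-1)·t_tx + 4·t_prop = 101·5.44323 + 4·1571.43 = 6840 μs.

6840 μs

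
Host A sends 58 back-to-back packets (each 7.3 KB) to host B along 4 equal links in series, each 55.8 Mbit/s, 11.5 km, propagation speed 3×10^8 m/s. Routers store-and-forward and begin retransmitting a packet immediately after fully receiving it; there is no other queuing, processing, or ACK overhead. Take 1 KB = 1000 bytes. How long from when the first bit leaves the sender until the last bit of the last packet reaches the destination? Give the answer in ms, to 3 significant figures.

Per-hop transmission t_tx = L/R = 58400/55800000 = 1.04659 ms.
Per-hop propagation t_prop = 11500/300000000 = 0.0383333 ms.
Pipeline fill: first packet needs 4·t_tx to clear all hops; remaining 57 packets each add one t_tx.
Total = (4+58-1)·t_tx + 4·t_prop = 61·1.04659 + 4·0.0383333 = 64.0 ms.

64.0 ms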